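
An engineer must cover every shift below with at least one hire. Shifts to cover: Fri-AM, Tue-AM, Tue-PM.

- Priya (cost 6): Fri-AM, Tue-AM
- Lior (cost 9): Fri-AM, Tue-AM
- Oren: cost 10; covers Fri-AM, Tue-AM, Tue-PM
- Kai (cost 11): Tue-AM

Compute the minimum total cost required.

The greedy cost-per-new-shift heuristic would pick Priya and Oren for 16, but a cheaper cover exists.
Oren alone covers Fri-AM, Tue-AM, Tue-PM — every shift.
Total cost: 10.
No cover costs less than 10.

10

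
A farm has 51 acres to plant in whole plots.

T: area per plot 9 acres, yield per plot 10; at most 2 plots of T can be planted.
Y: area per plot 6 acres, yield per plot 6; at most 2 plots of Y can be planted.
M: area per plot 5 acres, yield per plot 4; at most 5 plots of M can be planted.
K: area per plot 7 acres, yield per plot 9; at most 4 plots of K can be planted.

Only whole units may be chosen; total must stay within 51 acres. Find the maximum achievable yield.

60

2×T, 1×M, and 4×K: area 51 ≤ 51, yield 2·10 + 1·4 + 4·9 = 60.
2×T, 2×Y, and 3×K: area 51 ≤ 51, yield 2·10 + 2·6 + 3·9 = 59.
Best is 60.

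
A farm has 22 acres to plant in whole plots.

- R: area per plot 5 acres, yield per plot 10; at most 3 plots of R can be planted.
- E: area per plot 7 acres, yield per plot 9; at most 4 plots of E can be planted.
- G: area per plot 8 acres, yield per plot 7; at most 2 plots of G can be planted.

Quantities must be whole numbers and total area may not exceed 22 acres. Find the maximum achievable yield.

39

This is a bounded integer knapsack.
R has the best ratio (10/5); taking only R gives at most 3×10 = 30 (stopped by the supply cap of 3).
Mixing does better — 3×R and 1×E: area 22 ≤ 22, yield 3·10 + 1·9 = 39.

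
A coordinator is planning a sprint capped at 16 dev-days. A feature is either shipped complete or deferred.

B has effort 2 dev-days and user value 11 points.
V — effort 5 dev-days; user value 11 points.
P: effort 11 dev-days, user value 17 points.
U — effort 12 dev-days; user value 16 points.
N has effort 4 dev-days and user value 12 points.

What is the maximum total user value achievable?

34

B + P: effort 2 + 11 = 13 ≤ 16, user value 11 + 17 = 28.
B + V + N: effort 2 + 5 + 4 = 11 ≤ 16, user value 11 + 11 + 12 = 34.
P + N: effort 11 + 4 = 15 ≤ 16, user value 17 + 12 = 29.
Best is B, V, and N with total user value 34.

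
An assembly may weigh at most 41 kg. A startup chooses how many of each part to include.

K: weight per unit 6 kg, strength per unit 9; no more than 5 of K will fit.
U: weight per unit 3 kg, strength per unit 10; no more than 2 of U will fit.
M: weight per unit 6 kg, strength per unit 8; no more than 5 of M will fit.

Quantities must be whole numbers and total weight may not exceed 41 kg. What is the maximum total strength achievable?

65

This is a bounded integer knapsack.
U has the best ratio (10/3); taking only U gives at most 2×10 = 20 (stopped by the supply cap of 2).
Mixing does better — 5×K and 2×U: weight 36 ≤ 41, strength 5·9 + 2·10 = 65.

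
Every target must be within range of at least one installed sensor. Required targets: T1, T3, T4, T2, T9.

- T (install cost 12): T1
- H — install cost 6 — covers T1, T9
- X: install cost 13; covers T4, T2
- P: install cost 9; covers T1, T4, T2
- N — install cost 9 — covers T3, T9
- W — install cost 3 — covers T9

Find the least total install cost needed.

Choose P and N: together they cover T1, T3, T4, T2, T9 — every target.
Total install cost: 9 + 9 = 18.

18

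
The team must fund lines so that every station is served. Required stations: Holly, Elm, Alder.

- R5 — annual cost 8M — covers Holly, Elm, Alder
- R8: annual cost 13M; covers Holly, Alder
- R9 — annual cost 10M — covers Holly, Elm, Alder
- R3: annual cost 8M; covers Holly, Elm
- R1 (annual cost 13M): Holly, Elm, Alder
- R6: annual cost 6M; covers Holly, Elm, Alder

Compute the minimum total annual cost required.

This is an integer covering problem.
R6 alone covers Holly, Elm, Alder — every station.
Total annual cost: 6.

6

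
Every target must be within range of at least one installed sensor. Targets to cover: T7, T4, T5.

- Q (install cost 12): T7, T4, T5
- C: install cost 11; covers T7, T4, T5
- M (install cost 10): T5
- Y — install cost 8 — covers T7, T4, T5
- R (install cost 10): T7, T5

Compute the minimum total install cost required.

8

Y alone covers T7, T4, T5 — every target.
Total install cost: 8.
No cover costs less than 8.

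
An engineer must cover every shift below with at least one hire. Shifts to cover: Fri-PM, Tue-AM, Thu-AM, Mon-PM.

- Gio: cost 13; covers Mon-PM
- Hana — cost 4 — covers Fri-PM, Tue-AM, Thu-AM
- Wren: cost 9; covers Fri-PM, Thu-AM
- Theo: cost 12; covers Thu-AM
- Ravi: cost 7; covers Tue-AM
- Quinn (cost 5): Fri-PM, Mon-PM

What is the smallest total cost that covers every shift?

9

Choose Hana and Quinn: together they cover Fri-PM, Tue-AM, Thu-AM, Mon-PM — every shift.
Total cost: 4 + 5 = 9.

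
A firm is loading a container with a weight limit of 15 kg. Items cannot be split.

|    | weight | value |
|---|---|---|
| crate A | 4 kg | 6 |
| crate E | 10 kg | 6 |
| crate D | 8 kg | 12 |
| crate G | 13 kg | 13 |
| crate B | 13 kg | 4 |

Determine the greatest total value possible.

18

crate G: weight 13 ≤ 15, value 13.
crate A + crate D: weight 4 + 8 = 12 ≤ 15, value 6 + 12 = 18.
Best is crate A and crate D with total value 18.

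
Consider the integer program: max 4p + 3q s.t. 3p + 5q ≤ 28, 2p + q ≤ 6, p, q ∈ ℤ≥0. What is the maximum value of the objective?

The continuous relaxation peaks at (0.286, 5.43) with value 17.43; rounding to a feasible lattice point costs some objective.
(p,q)=(1,4): 3·1+5·4=23≤28, 2·1+1·4=6≤6, objective 16.
(p,q)=(0,5): 3·0+5·5=25≤28, 2·0+1·5=5≤6, objective 15.
(p,q)=(1,3): 3·1+5·3=18≤28, 2·1+1·3=5≤6, objective 13.
(p,q)=(0,4): 3·0+5·4=20≤28, 2·0+1·4=4≤6, objective 12.
Maximum is 16 at (p,q)=(1,4).

16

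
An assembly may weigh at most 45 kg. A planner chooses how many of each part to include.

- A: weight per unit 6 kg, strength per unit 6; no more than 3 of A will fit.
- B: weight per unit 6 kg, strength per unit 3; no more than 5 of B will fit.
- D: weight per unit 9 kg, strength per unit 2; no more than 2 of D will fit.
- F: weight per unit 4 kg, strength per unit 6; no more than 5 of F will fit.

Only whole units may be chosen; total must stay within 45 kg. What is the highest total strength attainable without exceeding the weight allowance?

F has the best ratio (6/4); taking only F gives at most 5×6 = 30 (stopped by the supply cap of 5).
Mixing does better — 3×A, 1×B, and 5×F: weight 44 ≤ 45, strength 3·6 + 1·3 + 5·6 = 51.

51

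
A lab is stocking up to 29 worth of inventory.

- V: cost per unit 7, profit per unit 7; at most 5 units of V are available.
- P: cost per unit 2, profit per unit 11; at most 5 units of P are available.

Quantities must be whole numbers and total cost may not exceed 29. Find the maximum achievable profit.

69

P has the best ratio (11/2); taking only P gives at most 5×11 = 55 (stopped by the supply cap of 5).
Mixing does better — 2×V and 5×P: cost 24 ≤ 29, profit 2·7 + 5·11 = 69.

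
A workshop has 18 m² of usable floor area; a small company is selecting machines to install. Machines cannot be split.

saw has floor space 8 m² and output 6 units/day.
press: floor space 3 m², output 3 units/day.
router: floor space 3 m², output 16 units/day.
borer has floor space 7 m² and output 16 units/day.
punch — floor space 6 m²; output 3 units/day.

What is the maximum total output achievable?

saw + router + borer: floor space 8 + 3 + 7 = 18 ≤ 18, output 6 + 16 + 16 = 38.
press + router + borer: floor space 3 + 3 + 7 = 13 ≤ 18, output 3 + 16 + 16 = 35.
Best is saw, router, and borer with total output 38.

38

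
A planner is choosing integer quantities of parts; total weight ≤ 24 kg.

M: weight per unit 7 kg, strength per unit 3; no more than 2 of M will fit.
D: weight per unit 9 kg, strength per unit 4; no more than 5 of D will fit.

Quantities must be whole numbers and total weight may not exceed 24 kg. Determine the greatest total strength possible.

This is a bounded integer knapsack.
2×D: weight 18 ≤ 24, strength 2·4 = 8.
2×M and 1×D: weight 23 ≤ 24, strength 2·3 + 1·4 = 10.
Best is 10.

10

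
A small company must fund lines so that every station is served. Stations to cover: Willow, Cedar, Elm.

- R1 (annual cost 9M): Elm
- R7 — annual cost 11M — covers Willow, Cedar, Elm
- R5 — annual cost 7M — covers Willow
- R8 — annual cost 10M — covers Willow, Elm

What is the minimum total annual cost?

11

R7 alone covers Willow, Cedar, Elm — every station.
Total annual cost: 11.
No cover costs less than 11.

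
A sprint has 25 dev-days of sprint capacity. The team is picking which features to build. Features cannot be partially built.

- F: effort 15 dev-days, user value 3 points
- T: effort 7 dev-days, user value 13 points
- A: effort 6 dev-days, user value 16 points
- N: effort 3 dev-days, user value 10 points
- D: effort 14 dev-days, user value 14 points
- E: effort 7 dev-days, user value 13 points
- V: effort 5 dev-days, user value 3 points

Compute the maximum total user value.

Allowing fractional choices, the relaxed optimum would be about 54.0, but features are indivisible.
T + A + E + V: effort 7 + 6 + 7 + 5 = 25 ≤ 25, user value 13 + 16 + 13 + 3 = 45.
T + A + E: effort 7 + 6 + 7 = 20 ≤ 25, user value 13 + 16 + 13 = 42.
T + A + N + E: effort 7 + 6 + 3 + 7 = 23 ≤ 25, user value 13 + 16 + 10 + 13 = 52.
Best is T, A, N, and E with total user value 52.

52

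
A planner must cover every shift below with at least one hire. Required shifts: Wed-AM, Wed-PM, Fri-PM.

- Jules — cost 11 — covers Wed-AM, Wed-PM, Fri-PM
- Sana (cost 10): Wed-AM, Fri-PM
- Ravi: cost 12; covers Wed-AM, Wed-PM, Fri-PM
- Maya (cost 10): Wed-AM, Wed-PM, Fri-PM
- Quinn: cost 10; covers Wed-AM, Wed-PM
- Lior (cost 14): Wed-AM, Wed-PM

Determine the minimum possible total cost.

10

Maya alone covers Wed-AM, Wed-PM, Fri-PM — every shift.
Total cost: 10.
No cover costs less than 10.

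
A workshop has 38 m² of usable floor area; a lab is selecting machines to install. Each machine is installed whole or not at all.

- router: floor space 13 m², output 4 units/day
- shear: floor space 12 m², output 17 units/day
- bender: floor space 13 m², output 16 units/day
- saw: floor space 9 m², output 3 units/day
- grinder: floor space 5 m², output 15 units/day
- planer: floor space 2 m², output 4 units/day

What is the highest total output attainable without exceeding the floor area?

52

Take shear, bender, grinder, and planer: floor space 12 + 13 + 5 + 2 = 32 ≤ 38, output 17 + 16 + 15 + 4 = 52.
No other feasible combination does better.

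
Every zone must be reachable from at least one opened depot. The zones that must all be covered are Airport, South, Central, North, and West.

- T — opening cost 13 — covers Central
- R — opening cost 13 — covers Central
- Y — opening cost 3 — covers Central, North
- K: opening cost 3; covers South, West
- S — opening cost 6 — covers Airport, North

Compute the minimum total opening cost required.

12

This is a weighted set-cover instance.
Choose Y, K, and S: together they cover Airport, South, Central, North, West — every zone.
Total opening cost: 3 + 3 + 6 = 12.
No cover costs less than 12.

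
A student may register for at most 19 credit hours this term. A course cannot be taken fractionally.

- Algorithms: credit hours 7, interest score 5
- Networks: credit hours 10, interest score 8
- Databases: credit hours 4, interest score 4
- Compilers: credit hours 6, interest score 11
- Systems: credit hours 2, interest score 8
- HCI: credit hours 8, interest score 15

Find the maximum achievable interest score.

This is a 0-1 knapsack instance.
Allowing fractional choices, the relaxed optimum would be about 37.0, but courses are indivisible.
Compilers + Systems + HCI: credit hours 6 + 2 + 8 = 16 ≤ 19, interest score 11 + 8 + 15 = 34.
Algorithms + Systems + HCI: credit hours 7 + 2 + 8 = 17 ≤ 19, interest score 5 + 8 + 15 = 28.
Databases + Compilers + HCI: credit hours 4 + 6 + 8 = 18 ≤ 19, interest score 4 + 11 + 15 = 30.
Best is Compilers, Systems, and HCI with total interest score 34.

34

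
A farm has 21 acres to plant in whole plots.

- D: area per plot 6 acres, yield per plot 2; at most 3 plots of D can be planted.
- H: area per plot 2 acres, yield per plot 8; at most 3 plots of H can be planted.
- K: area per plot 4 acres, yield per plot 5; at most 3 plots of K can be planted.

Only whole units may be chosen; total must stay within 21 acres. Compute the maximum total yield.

H has the best ratio (8/2); taking only H gives at most 3×8 = 24 (stopped by the supply cap of 3).
Mixing does better — 3×H and 3×K: area 18 ≤ 21, yield 3·8 + 3·5 = 39.

39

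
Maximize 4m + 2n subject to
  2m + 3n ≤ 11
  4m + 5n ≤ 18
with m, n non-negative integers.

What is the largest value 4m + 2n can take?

Relaxing integrality, the LP optimum is 18.00 at (m,n) = (4.5, 0), which is not an integer point.
(m,n)=(4,0): 2·4+3·0=8≤11, 4·4+5·0=16≤18, objective 16.
(m,n)=(3,1): 2·3+3·1=9≤11, 4·3+5·1=17≤18, objective 14.
(m,n)=(3,0): 2·3+3·0=6≤11, 4·3+5·0=12≤18, objective 12.
No feasible integer point exceeds 16.

16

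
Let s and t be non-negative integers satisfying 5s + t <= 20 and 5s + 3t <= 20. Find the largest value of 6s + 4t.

(s,t)=(1,5): 5·1+1·5=10≤20, 5·1+3·5=20≤20, objective 26.
(s,t)=(0,6): 5·0+1·6=6≤20, 5·0+3·6=18≤20, objective 24.
(s,t)=(1,4): 5·1+1·4=9≤20, 5·1+3·4=17≤20, objective 22.
Maximum is 26 at (s,t)=(1,5).

26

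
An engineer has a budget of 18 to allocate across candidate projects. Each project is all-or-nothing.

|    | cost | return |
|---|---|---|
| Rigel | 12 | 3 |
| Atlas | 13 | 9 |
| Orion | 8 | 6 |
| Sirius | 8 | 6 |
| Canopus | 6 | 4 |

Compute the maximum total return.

This is a 0-1 knapsack instance.
Allowing fractional choices, the relaxed optimum would be about 13.4, but projects are indivisible.
Orion + Sirius: cost 8 + 8 = 16 ≤ 18, return 6 + 6 = 12.
Orion + Canopus: cost 8 + 6 = 14 ≤ 18, return 6 + 4 = 10.
Best is Orion and Sirius with total return 12.

12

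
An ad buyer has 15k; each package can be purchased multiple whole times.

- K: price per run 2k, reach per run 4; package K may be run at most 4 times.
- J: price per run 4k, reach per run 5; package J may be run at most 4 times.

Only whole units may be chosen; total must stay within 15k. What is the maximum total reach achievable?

22

K has the best ratio (4/2); taking only K gives at most 4×4 = 16 (stopped by the supply cap of 4).
Mixing does better — 3×K and 2×J: price 14 ≤ 15, reach 3·4 + 2·5 = 22.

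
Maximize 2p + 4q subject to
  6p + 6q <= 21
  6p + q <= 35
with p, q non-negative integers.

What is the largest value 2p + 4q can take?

12

(p,q)=(0,3): 6·0+6·3=18≤21, 6·0+1·3=3≤35, objective 12.
(p,q)=(1,2): 6·1+6·2=18≤21, 6·1+1·2=8≤35, objective 10.
(p,q)=(0,2): 6·0+6·2=12≤21, 6·0+1·2=2≤35, objective 8.
No feasible integer point exceeds 12.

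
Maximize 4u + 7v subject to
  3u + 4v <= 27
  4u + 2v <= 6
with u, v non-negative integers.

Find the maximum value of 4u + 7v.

21

(u,v)=(0,3) is feasible, giving 21.
(u,v)=(0,2) is feasible, giving 14.
No feasible integer point exceeds 21.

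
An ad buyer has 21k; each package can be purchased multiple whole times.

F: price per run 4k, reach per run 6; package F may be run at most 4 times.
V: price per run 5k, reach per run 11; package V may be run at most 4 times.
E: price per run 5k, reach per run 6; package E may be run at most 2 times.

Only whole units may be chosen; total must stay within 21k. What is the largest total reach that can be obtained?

V has the best ratio (11/5); taking only V gives at most 4×11 = 44 (stopped by the price limit).
Optimal: 4×V: price 20 ≤ 21, reach 4·11 = 44.

44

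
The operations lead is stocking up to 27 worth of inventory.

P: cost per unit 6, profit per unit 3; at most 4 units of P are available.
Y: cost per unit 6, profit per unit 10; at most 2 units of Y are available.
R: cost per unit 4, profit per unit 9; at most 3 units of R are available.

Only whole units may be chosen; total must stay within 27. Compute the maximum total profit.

47

2×Y and 3×R: cost 24 ≤ 27, profit 2·10 + 3·9 = 47.
1×P, 2×Y, and 2×R: cost 26 ≤ 27, profit 1·3 + 2·10 + 2·9 = 41.
Best is 47.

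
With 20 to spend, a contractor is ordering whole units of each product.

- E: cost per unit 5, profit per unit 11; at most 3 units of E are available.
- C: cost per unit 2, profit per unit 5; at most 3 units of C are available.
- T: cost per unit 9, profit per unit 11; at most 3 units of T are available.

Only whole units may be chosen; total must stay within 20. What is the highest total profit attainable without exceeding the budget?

43

This is a bounded integer knapsack.
3×E and 2×C: cost 19 ≤ 20, profit 3·11 + 2·5 = 43.
3×E and 1×C: cost 17 ≤ 20, profit 3·11 + 1·5 = 38.
Best is 43.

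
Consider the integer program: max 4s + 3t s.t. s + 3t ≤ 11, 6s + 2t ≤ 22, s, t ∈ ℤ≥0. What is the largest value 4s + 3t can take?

Relaxing integrality, the LP optimum is 19.25 at (s,t) = (2.75, 2.75), which is not an integer point.
(s,t)=(3,2): 1·3+3·2=9≤11, 6·3+2·2=22≤22, objective 18.
(s,t)=(2,3): 1·2+3·3=11≤11, 6·2+2·3=18≤22, objective 17.
(s,t)=(3,1): 1·3+3·1=6≤11, 6·3+2·1=20≤22, objective 15.
Maximum is 18 at (s,t)=(3,2).

18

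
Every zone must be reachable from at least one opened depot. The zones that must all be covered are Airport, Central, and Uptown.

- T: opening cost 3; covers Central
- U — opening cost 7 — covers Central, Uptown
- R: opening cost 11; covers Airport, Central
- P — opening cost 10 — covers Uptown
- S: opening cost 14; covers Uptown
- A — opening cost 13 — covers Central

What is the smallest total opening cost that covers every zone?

18

This is a weighted set-cover instance.
The greedy cost-per-new-zone heuristic would pick T, U, and R for 21, but a cheaper cover exists.
Choose U and R: together they cover Airport, Central, Uptown — every zone.
Total opening cost: 7 + 11 = 18.
No cover costs less than 18.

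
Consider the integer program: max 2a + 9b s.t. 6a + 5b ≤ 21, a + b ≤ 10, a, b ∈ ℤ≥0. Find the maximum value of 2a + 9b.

36

The continuous relaxation peaks at (0, 4.2) with value 37.80; rounding to a feasible lattice point costs some objective.
(a,b)=(0,4): 6·0+5·4=20≤21, 1·0+1·4=4≤10, objective 36.
(a,b)=(1,3): 6·1+5·3=21≤21, 1·1+1·3=4≤10, objective 29.
(a,b)=(0,3): 6·0+5·3=15≤21, 1·0+1·3=3≤10, objective 27.
The best lattice point is (0,4), giving 36.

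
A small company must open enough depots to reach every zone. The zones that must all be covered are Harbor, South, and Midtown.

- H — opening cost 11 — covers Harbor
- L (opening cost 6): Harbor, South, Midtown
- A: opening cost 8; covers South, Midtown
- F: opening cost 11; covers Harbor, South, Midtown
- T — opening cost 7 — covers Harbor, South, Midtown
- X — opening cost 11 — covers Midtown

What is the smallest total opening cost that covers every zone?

6

This is a weighted set-cover instance.
L alone covers Harbor, South, Midtown — every zone.
Total opening cost: 6.
No cover costs less than 6.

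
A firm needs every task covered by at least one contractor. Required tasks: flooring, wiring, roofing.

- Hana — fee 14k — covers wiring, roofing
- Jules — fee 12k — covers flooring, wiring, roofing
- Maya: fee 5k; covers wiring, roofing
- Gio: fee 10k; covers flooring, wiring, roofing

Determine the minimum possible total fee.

10

The greedy cost-per-new-task heuristic would pick Maya and Gio for 15, but a cheaper cover exists.
Gio alone covers flooring, wiring, roofing — every task.
Total fee: 10.
No cover costs less than 10.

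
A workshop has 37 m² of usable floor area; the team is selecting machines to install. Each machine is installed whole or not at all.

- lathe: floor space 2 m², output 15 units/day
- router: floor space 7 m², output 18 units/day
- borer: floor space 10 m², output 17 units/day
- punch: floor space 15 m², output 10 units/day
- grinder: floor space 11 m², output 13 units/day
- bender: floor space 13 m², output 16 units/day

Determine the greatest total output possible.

66

Take lathe, router, borer, and bender: floor space 2 + 7 + 10 + 13 = 32 ≤ 37, output 15 + 18 + 17 + 16 = 66.
No other feasible combination does better.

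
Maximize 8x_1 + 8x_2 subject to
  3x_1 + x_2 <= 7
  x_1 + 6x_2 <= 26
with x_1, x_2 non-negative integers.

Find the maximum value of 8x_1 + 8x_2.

(x_1,x_2)=(1,4): 3·1+1·4=7≤7, 1·1+6·4=25≤26, objective 40.
(x_1,x_2)=(1,3): 3·1+1·3=6≤7, 1·1+6·3=19≤26, objective 32.
(x_1,x_2)=(0,4): 3·0+1·4=4≤7, 1·0+6·4=24≤26, objective 32.
(x_1,x_2)=(0,3): 3·0+1·3=3≤7, 1·0+6·3=18≤26, objective 24.
The best lattice point is (1,4), giving 40.

40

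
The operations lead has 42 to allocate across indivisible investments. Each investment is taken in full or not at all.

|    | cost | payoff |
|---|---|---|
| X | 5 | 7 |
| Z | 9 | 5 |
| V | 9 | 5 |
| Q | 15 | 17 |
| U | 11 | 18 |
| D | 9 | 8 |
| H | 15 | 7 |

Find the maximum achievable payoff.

50

X + Q + U + D: cost 5 + 15 + 11 + 9 = 40 ≤ 42, payoff 7 + 17 + 18 + 8 = 50.
X + V + Q + U: cost 5 + 9 + 15 + 11 = 40 ≤ 42, payoff 7 + 5 + 17 + 18 = 47.
X + Z + Q + U: cost 5 + 9 + 15 + 11 = 40 ≤ 42, payoff 7 + 5 + 17 + 18 = 47.
Best is X, Q, U, and D with total payoff 50.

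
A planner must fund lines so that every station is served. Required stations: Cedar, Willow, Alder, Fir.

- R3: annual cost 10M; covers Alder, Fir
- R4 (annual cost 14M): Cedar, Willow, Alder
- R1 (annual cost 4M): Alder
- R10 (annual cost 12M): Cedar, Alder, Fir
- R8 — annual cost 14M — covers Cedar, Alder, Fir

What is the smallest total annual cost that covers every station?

24

The greedy cost-per-new-station heuristic would pick R1, R10, and R4 for 30, but a cheaper cover exists.
Choose R3 and R4: together they cover Cedar, Willow, Alder, Fir — every station.
Total annual cost: 10 + 14 = 24.
No cover costs less than 24.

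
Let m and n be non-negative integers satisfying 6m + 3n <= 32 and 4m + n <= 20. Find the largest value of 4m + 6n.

(m,n)=(0,10) is feasible, giving 60.
(m,n)=(0,9) is feasible, giving 54.
No feasible integer point exceeds 60.

60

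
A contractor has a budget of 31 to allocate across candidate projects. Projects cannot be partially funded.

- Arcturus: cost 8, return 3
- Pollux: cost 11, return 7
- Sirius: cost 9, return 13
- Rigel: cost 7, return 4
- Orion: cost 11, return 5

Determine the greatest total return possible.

Allowing fractional choices, the relaxed optimum would be about 25.8, but projects are indivisible.
Pollux + Sirius + Rigel: cost 11 + 9 + 7 = 27 ≤ 31, return 7 + 13 + 4 = 24.
Arcturus + Pollux + Sirius: cost 8 + 11 + 9 = 28 ≤ 31, return 3 + 7 + 13 = 23.
Pollux + Sirius + Orion: cost 11 + 9 + 11 = 31 ≤ 31, return 7 + 13 + 5 = 25.
Best is Pollux, Sirius, and Orion with total return 25.

25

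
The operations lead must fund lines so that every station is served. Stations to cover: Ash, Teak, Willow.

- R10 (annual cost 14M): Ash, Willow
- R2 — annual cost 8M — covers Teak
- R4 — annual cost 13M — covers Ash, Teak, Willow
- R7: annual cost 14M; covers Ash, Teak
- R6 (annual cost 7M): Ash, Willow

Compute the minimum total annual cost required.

R4 alone covers Ash, Teak, Willow — every station.
Total annual cost: 13.

13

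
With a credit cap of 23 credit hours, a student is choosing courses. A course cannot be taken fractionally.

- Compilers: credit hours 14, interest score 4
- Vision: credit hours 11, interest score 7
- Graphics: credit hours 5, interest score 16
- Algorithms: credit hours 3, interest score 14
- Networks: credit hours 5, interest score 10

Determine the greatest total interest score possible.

Graphics + Algorithms + Networks: credit hours 5 + 3 + 5 = 13 ≤ 23, interest score 16 + 14 + 10 = 40.
Vision + Graphics + Algorithms: credit hours 11 + 5 + 3 = 19 ≤ 23, interest score 7 + 16 + 14 = 37.
Best is Graphics, Algorithms, and Networks with total interest score 40.

40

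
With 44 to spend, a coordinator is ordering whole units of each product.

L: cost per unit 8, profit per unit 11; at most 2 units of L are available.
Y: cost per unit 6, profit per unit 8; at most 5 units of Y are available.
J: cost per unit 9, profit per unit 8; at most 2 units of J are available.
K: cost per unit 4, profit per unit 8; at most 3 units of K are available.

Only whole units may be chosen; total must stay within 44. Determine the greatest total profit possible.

5×Y and 3×K: cost 42 ≤ 44, profit 5·8 + 3·8 = 64.
1×L, 4×Y, and 3×K: cost 44 ≤ 44, profit 1·11 + 4·8 + 3·8 = 67.
Best is 67.

67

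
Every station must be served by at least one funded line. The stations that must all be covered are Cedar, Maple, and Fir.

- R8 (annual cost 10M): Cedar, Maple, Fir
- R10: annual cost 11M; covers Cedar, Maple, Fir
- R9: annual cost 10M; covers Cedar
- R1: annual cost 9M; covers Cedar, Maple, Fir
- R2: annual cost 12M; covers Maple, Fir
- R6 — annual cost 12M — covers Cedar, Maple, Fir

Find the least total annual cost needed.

9

R1 alone covers Cedar, Maple, Fir — every station.
Total annual cost: 9.
No cover costs less than 9.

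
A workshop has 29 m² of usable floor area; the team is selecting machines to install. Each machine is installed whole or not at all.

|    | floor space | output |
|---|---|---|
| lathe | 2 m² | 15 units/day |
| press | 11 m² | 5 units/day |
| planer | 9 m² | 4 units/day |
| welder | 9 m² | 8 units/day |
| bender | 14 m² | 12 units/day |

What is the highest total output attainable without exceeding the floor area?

Allowing fractional choices, the relaxed optimum would be about 36.8, but machines are indivisible.
lathe + welder + bender: floor space 2 + 9 + 14 = 25 ≤ 29, output 15 + 8 + 12 = 35.
lathe + press + bender: floor space 2 + 11 + 14 = 27 ≤ 29, output 15 + 5 + 12 = 32.
Best is lathe, welder, and bender with total output 35.

35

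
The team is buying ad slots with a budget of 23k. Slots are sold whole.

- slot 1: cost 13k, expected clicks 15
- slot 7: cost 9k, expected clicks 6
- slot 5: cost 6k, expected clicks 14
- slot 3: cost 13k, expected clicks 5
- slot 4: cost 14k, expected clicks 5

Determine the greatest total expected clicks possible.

Allowing fractional choices, the relaxed optimum would be about 31.7, but ad slots are indivisible.
slot 1 + slot 7: cost 13 + 9 = 22 ≤ 23, expected clicks 15 + 6 = 21.
slot 1 + slot 5: cost 13 + 6 = 19 ≤ 23, expected clicks 15 + 14 = 29.
Best is slot 1 and slot 5 with total expected clicks 29.

29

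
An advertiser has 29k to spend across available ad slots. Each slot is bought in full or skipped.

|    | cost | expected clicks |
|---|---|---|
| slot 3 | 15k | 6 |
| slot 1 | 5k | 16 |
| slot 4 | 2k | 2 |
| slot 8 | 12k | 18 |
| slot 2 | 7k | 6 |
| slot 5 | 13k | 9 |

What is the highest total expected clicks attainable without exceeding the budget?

Take slot 1, slot 4, slot 8, and slot 2: cost 5 + 2 + 12 + 7 = 26 ≤ 29, expected clicks 16 + 2 + 18 + 6 = 42.
No other feasible combination does better.

42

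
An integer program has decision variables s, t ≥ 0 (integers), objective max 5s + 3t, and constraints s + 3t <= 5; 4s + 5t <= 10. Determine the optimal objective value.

10

(s,t)=(2,0): 1·2+3·0=2≤5, 4·2+5·0=8≤10, objective 10.
(s,t)=(1,1): 1·1+3·1=4≤5, 4·1+5·1=9≤10, objective 8.
(s,t)=(1,0): 1·1+3·0=1≤5, 4·1+5·0=4≤10, objective 5.
No feasible integer point exceeds 10.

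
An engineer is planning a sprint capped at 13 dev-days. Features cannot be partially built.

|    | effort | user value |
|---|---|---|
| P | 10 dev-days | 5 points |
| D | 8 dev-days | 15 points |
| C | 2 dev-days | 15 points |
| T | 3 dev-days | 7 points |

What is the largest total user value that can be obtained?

D + C: effort 8 + 2 = 10 ≤ 13, user value 15 + 15 = 30.
D + C + T: effort 8 + 2 + 3 = 13 ≤ 13, user value 15 + 15 + 7 = 37.
C + T: effort 2 + 3 = 5 ≤ 13, user value 15 + 7 = 22.
Best is D, C, and T with total user value 37.

37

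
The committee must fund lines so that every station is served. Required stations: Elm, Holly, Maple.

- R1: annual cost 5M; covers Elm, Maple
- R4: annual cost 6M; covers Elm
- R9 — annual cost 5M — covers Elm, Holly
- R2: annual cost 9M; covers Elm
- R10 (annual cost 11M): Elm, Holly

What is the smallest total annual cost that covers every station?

10

This is a weighted set-cover instance.
Choose R1 and R9: together they cover Elm, Holly, Maple — every station.
Total annual cost: 5 + 5 = 10.
No cover costs less than 10.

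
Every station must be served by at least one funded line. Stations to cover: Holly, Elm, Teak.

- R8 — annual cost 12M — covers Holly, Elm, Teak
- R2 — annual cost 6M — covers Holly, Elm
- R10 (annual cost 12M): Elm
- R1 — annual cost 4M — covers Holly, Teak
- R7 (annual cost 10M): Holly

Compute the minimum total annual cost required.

10

This is a weighted set-cover instance.
Choose R2 and R1: together they cover Holly, Elm, Teak — every station.
Total annual cost: 6 + 4 = 10.
No cover costs less than 10.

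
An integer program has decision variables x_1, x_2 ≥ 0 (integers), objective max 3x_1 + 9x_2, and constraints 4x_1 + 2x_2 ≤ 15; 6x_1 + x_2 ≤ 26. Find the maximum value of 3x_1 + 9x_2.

(x_1,x_2)=(0,7): 4·0+2·7=14≤15, 6·0+1·7=7≤26, objective 63.
(x_1,x_2)=(0,6): 4·0+2·6=12≤15, 6·0+1·6=6≤26, objective 54.
Maximum is 63 at (x_1,x_2)=(0,7).

63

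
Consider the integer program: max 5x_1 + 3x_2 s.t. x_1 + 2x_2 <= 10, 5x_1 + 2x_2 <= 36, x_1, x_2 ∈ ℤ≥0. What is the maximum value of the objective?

36

The continuous relaxation peaks at (6.5, 1.75) with value 37.75; rounding to a feasible lattice point costs some objective.
(x_1,x_2)=(6,2): 1·6+2·2=10≤10, 5·6+2·2=34≤36, objective 36.
(x_1,x_2)=(7,0): 1·7+2·0=7≤10, 5·7+2·0=35≤36, objective 35.
The best lattice point is (6,2), giving 36.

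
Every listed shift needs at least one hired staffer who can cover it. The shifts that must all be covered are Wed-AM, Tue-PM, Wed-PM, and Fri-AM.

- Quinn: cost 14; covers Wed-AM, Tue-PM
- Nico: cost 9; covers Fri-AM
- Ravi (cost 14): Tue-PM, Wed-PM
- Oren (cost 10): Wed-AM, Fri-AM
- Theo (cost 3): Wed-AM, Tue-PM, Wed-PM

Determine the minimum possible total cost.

Choose Nico and Theo: together they cover Wed-AM, Tue-PM, Wed-PM, Fri-AM — every shift.
Total cost: 9 + 3 = 12.

12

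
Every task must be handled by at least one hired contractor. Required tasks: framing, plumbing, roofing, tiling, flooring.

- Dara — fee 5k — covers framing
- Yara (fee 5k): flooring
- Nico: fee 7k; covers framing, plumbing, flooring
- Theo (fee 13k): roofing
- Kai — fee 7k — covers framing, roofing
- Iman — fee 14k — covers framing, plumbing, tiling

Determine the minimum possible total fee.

Choose Yara, Kai, and Iman: together they cover framing, plumbing, roofing, tiling, flooring — every task.
Total fee: 5 + 7 + 14 = 26.

26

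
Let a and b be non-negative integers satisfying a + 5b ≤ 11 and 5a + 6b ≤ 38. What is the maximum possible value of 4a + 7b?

The continuous relaxation peaks at (6.53, 0.895) with value 32.37; rounding to a feasible lattice point costs some objective.
(a,b)=(6,1): 1·6+5·1=11≤11, 5·6+6·1=36≤38, objective 31.
(a,b)=(7,0): 1·7+5·0=7≤11, 5·7+6·0=35≤38, objective 28.
No feasible integer point exceeds 31.

31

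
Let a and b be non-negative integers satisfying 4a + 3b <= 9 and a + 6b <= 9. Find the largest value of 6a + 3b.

12

Relaxing integrality, the LP optimum is 13.50 at (a,b) = (2.25, 0), which is not an integer point.
(a,b)=(2,0): 4·2+3·0=8≤9, 1·2+6·0=2≤9, objective 12.
(a,b)=(1,1): 4·1+3·1=7≤9, 1·1+6·1=7≤9, objective 9.
The best lattice point is (2,0), giving 12.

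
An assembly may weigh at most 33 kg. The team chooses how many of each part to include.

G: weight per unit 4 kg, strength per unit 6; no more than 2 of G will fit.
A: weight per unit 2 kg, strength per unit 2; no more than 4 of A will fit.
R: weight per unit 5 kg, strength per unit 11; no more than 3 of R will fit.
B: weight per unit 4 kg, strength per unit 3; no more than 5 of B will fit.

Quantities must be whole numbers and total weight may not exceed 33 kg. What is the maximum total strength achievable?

54

Take 2×G, 3×A, 3×R, and 1×B: weight 33 ≤ 33, strength 2·6 + 3·2 + 3·11 + 1·3 = 54.
R has the best ratio (11/5) and is taken to its limit of 3; remaining capacity is filled optimally with the others.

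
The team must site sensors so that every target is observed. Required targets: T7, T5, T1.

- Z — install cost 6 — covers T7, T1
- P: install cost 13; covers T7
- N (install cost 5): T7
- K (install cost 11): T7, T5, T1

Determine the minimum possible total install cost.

K alone covers T7, T5, T1 — every target.
Total install cost: 11.

11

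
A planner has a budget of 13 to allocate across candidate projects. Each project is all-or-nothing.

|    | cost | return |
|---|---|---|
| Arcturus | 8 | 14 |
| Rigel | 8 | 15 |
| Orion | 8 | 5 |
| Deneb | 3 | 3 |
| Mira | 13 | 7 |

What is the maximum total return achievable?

18

Rigel + Deneb: cost 8 + 3 = 11 ≤ 13, return 15 + 3 = 18.
Arcturus + Deneb: cost 8 + 3 = 11 ≤ 13, return 14 + 3 = 17.
Best is Rigel and Deneb with total return 18.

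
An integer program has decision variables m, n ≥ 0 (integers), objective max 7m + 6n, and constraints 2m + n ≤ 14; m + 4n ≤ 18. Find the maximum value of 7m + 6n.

54

The continuous relaxation peaks at (5.43, 3.14) with value 56.86; rounding to a feasible lattice point costs some objective.
(m,n)=(6,2): 2·6+1·2=14≤14, 1·6+4·2=14≤18, objective 54.
(m,n)=(5,3): 2·5+1·3=13≤14, 1·5+4·3=17≤18, objective 53.
The best lattice point is (6,2), giving 54.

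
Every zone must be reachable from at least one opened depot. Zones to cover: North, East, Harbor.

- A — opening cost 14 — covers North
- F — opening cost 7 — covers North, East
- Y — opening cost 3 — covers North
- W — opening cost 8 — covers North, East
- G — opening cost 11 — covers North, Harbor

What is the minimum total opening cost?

The greedy cost-per-new-zone heuristic would pick Y, F, and G for 21, but a cheaper cover exists.
Choose F and G: together they cover North, East, Harbor — every zone.
Total opening cost: 7 + 11 = 18.
No cover costs less than 18.

18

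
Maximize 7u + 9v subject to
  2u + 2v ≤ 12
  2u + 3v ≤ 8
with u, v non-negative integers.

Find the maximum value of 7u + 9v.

(u,v)=(4,0): 2·4+2·0=8≤12, 2·4+3·0=8≤8, objective 28.
(u,v)=(3,0): 2·3+2·0=6≤12, 2·3+3·0=6≤8, objective 21.
Maximum is 28 at (u,v)=(4,0).

28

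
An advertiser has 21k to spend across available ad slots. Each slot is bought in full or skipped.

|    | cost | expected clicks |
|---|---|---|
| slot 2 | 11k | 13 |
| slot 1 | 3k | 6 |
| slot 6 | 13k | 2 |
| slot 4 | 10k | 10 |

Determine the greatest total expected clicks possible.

23

slot 2 + slot 4: cost 11 + 10 = 21 ≤ 21, expected clicks 13 + 10 = 23.
slot 1 + slot 4: cost 3 + 10 = 13 ≤ 21, expected clicks 6 + 10 = 16.
slot 2 + slot 1: cost 11 + 3 = 14 ≤ 21, expected clicks 13 + 6 = 19.
Best is slot 2 and slot 4 with total expected clicks 23.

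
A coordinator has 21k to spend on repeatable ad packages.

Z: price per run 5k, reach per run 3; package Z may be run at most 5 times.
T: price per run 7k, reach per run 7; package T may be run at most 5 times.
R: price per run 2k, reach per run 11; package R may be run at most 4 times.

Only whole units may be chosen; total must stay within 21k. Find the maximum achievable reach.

54

R has the best ratio (11/2); taking only R gives at most 4×11 = 44 (stopped by the supply cap of 4).
Mixing does better — 1×Z, 1×T, and 4×R: price 20 ≤ 21, reach 1·3 + 1·7 + 4·11 = 54.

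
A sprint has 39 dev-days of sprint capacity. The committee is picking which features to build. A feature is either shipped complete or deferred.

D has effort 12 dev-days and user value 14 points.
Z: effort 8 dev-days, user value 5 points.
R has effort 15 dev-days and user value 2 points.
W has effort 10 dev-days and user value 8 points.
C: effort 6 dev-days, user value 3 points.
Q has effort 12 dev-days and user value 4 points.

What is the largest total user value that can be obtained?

Take D, Z, W, and C: effort 12 + 8 + 10 + 6 = 36 ≤ 39, user value 14 + 5 + 8 + 3 = 30.
No other feasible combination does better.

30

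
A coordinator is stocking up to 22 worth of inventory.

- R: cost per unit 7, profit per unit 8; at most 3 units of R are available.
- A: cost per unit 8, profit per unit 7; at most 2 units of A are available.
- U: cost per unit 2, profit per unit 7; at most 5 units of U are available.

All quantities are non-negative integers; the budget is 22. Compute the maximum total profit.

1×R and 5×U: cost 17 ≤ 22, profit 1·8 + 5·7 = 43.
2×R and 4×U: cost 22 ≤ 22, profit 2·8 + 4·7 = 44.
Best is 44.

44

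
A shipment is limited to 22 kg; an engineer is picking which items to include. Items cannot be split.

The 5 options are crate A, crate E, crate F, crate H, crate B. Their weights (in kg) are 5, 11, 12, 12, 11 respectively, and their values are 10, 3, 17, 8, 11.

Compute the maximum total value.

Treat it as a binary knapsack problem.
Allowing fractional choices, the relaxed optimum would be about 32.0, but items are indivisible.
crate A + crate F: weight 5 + 12 = 17 ≤ 22, value 10 + 17 = 27.
crate A + crate H: weight 5 + 12 = 17 ≤ 22, value 10 + 8 = 18.
crate A + crate B: weight 5 + 11 = 16 ≤ 22, value 10 + 11 = 21.
Best is crate A and crate F with total value 27.

27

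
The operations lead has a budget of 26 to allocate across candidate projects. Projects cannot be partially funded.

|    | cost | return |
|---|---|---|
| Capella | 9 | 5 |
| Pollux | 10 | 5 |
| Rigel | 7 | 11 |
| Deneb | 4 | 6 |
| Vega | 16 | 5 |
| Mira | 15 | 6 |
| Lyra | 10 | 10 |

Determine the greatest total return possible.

27

Treat it as a binary knapsack problem.
Allowing fractional choices, the relaxed optimum would be about 29.8, but projects are indivisible.
Rigel + Deneb + Lyra: cost 7 + 4 + 10 = 21 ≤ 26, return 11 + 6 + 10 = 27.
Rigel + Deneb + Mira: cost 7 + 4 + 15 = 26 ≤ 26, return 11 + 6 + 6 = 23.
Capella + Rigel + Lyra: cost 9 + 7 + 10 = 26 ≤ 26, return 5 + 11 + 10 = 26.
Best is Rigel, Deneb, and Lyra with total return 27.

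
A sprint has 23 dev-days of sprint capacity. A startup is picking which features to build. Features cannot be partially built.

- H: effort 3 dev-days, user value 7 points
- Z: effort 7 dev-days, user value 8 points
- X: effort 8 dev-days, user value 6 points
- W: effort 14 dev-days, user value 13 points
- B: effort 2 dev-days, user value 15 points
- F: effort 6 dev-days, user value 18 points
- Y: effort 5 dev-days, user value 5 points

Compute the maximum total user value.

53

H + Z + B + F + Y: effort 3 + 7 + 2 + 6 + 5 = 23 ≤ 23, user value 7 + 8 + 15 + 18 + 5 = 53.
Z + X + B + F: effort 7 + 8 + 2 + 6 = 23 ≤ 23, user value 8 + 6 + 15 + 18 = 47.
H + Z + B + F: effort 3 + 7 + 2 + 6 = 18 ≤ 23, user value 7 + 8 + 15 + 18 = 48.
Best is H, Z, B, F, and Y with total user value 53.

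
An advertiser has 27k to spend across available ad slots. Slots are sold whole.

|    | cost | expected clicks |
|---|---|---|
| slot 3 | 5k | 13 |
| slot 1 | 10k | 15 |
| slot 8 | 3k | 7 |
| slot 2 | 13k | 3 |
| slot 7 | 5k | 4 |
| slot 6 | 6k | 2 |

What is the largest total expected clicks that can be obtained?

slot 3 + slot 1 + slot 8 + slot 7: cost 5 + 10 + 3 + 5 = 23 ≤ 27, expected clicks 13 + 15 + 7 + 4 = 39.
slot 3 + slot 1 + slot 8 + slot 6: cost 5 + 10 + 3 + 6 = 24 ≤ 27, expected clicks 13 + 15 + 7 + 2 = 37.
Best is slot 3, slot 1, slot 8, and slot 7 with total expected clicks 39.

39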